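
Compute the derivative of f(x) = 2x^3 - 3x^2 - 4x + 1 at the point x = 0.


Differentiate f(x) = 2x^3 - 3x^2 - 4x + 1 term by term:
f'(x) = 6x^2 - 6x - 4
Substitute x = 0:
f'(0) = 6 * 0^2 - 6 * 0 - 4
= 0 + 0 - 4
= -4

-4


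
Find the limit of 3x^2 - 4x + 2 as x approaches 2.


Since polynomials are continuous, we use direct substitution.
lim(x->2) of 3x^2 - 4x + 2
= 3 * 2^2 - 4 * 2 + 2
= 12 - 8 + 2
= 6

6


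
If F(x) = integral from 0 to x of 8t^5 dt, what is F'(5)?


By the Fundamental Theorem of Calculus (Part 1):
If F(x) = integral from 0 to x of f(t) dt, then F'(x) = f(x)
Here f(t) = 8t^5
So F'(x) = 8x^5
Evaluate at x = 5:
F'(5) = 8 * 5^5
= 8 * 3125
= 25000

25000


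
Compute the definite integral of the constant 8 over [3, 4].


The integral of a constant k over [a, b] equals k * (b - a).
integral from 3 to 4 of 8 dx
= 8 * (4 - 3)
= 8 * 1
= 8

8


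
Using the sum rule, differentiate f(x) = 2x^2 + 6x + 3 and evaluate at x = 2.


Differentiate term by term using power and sum rules:
f(x) = 2x^2 + 6x + 3
f'(x) = 4x + 6
Substitute x = 2:
f'(2) = 4 * 2 + 6
= 8 + 6
= 14

14


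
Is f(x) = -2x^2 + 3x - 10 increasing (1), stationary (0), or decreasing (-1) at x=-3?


Compute f'(x) to determine behavior:
f'(x) = -4x + 3
f'(-3) = -4 * (-3) + 3
= 12 + 3
= 15
Since f'(-3) > 0, the function is increasing (1)

1


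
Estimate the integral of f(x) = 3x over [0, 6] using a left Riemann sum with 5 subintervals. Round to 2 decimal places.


Left Riemann sum uses left endpoints of each subinterval.
Interval: [0, 6], n = 5
dx = (6 - 0) / 5 = 6/5
Left endpoints: [0, 6/5, 12/5, 18/5, 24/5]
f values: [0, 18/5, 36/5, 54/5, 72/5]
Sum = dx * (sum of f values)
= 6/5 * 36
= 216/5 = 43.20

43.20


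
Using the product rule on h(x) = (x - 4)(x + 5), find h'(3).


Let u(x) = x - 4 and v(x) = x + 5
u'(x) = 1
v'(x) = 1
Product rule: h'(x) = u'(x)*v(x) + u(x)*v'(x)
= 1 * (x + 5) + (x - 4) * 1
At x = 3:
u(3) = 1 * 3 - 4 = -1
v(3) = 1 * 3 + 5 = 8
h'(3) = 1 * 8 + (-1) * 1
= 8 - 1
= 7

7


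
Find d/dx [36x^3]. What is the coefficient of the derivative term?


We apply the power rule: d/dx [ax^n] = a*n * x^(n-1)
d/dx [36x^3]
= 36 * 3 * x^(3-1)
= 108x^2
The coefficient is 108

108


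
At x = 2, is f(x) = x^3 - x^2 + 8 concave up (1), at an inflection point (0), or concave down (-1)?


Concavity is determined by the sign of f''(x).
f(x) = x^3 - x^2 + 8
f'(x) = 3x^2 - 2x
f''(x) = 6x - 2
f''(2) = 6 * 2 - 2
= 12 - 2
= 10
Since f''(2) > 0, the function is concave up (1)

1


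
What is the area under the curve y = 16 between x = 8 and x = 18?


The area under a constant function y = 16 is a rectangle.
Width = 18 - 8 = 10
Height = 16
Area = width * height
= 10 * 16
= 160

160


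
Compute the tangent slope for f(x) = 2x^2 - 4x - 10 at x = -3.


The slope of the tangent line equals f'(x) at the point.
f(x) = 2x^2 - 4x - 10
f'(x) = 4x - 4
At x = -3:
f'(-3) = 4 * (-3) - 4
= -12 - 4
= -16

-16


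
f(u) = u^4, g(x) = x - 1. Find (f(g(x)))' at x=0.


Using the chain rule: (f(g(x)))' = f'(g(x)) * g'(x)
First, find g(0):
g(0) = 1 * 0 - 1 = -1
Next, f'(u) = 4u^3
And g'(x) = 1
So f'(g(0)) * g'(0)
= 4 * (-1)^3 * 1
= 4 * (-1) * 1
= -4

-4


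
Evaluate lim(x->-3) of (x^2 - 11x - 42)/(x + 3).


Direct substitution gives 0/0, so we factor the numerator.
Factor: (x^2 - 11x - 42) = (x + 3)(x - 14)
Cancel the common factor (x + 3):
(x^2 - 11x - 42)/(x + 3) = (x - 14)
Now substitute x = -3:
= (-3) - (14) = -17

-17


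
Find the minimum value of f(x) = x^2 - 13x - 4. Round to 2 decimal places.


For a quadratic f(x) = ax^2 + bx + c with a > 0, the minimum is at the vertex.
Vertex x-coordinate: x = -b/(2a)
x = -(-13) / (2 * 1)
x = 13/2
Substitute back to find the minimum value:
f(13/2) = 1 * (13/2)^2 - 13 * (13/2) - 4
= 169/4 - 169/2 - 4
= -185/4 = -46.25

-46.25


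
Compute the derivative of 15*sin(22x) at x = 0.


Apply the chain rule to differentiate 15*sin(22x):
d/dx [15*sin(22x)]
= 15 * cos(22x) * d/dx(22x)
= 15 * 22 * cos(22x)
= 330 * cos(22x)
Evaluate at x = 0:
= 330 * cos(0)
= 330 * 1
= 330

330


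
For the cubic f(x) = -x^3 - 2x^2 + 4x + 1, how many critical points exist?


Find where f'(x) = 0:
f(x) = -x^3 - 2x^2 + 4x + 1
f'(x) = -3x^2 - 4x + 4
This is a quadratic in x. Use the discriminant to count real roots.
Discriminant = (-4)^2 - 4 * (-3) * 4
= 16 - (-48)
= 64
Since discriminant > 0, f'(x) = 0 has 2 real solutions.
Number of critical points: 2

2


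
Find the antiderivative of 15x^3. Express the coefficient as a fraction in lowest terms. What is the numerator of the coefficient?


Apply the power rule for integration:
integral of ax^n dx = a/(n+1) * x^(n+1) + C
integral of 15x^3 dx
= 15/4 * x^4 + C
The coefficient in lowest terms is 15/4, and its numerator is 15

15


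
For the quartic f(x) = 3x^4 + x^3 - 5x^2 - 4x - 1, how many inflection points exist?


Inflection points occur where f''(x) = 0 and concavity changes.
f(x) = 3x^4 + x^3 - 5x^2 - 4x - 1
f'(x) = 12x^3 + 3x^2 - 10x - 4
f''(x) = 36x^2 + 6x - 10
This is a quadratic in x. Use the discriminant to count real roots.
Discriminant = (6)^2 - 4 * 36 * (-10)
= 36 - (-1440)
= 1476
Since discriminant > 0, f''(x) = 0 has 2 distinct real solutions.
A quadratic with two distinct real roots changes sign at each root, so concavity changes at both.
Number of inflection points: 2

2


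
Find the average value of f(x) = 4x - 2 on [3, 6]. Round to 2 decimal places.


Average value = 1/(b-a) * integral from a to b of f(x) dx
First compute the integral of 4x - 2:
F(x) = 2x^2 - 2x
F(6) = 2 * 36 - 2 * 6 = 60
F(3) = 2 * 9 - 2 * 3 = 12
Integral = 60 - 12 = 48
Average = 48 / (6 - 3) = 48 / 3
= 16 = 16.00

16.00


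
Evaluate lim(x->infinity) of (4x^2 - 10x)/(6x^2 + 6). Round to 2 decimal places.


For limits at infinity with equal-degree polynomials,
we compare leading coefficients.
Numerator leading term: 4x^2
Denominator leading term: 6x^2
Divide both by x^2:
lim = (4 - 10/x) / (6 + 6/x^2)
As x -> infinity, the 1/x and 1/x^2 terms vanish:
= 4/6 = 2/3 ≈ 0.67

0.67


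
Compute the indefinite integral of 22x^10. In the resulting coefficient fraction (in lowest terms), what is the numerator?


Apply the power rule for integration:
integral of ax^n dx = a/(n+1) * x^(n+1) + C
integral of 22x^10 dx
= 22/11 * x^11 + C
= 2 * x^11 + C
The coefficient in lowest terms is 2 = 2/1, so its numerator is 2

2


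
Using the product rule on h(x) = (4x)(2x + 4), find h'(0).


Let u(x) = 4x and v(x) = 2x + 4
u'(x) = 4
v'(x) = 2
Product rule: h'(x) = u'(x)*v(x) + u(x)*v'(x)
= 4 * (2x + 4) + (4x) * 2
At x = 0:
u(0) = 4 * 0 + 0 = 0
v(0) = 2 * 0 + 4 = 4
h'(0) = 4 * 4 + 0 * 2
= 16 + 0
= 16

16


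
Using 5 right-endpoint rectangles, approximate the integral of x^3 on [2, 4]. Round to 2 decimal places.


Right Riemann sum uses right endpoints of each subinterval.
Interval: [2, 4], n = 5
dx = (4 - 2) / 5 = 2/5
Right endpoints: [12/5, 14/5, 16/5, 18/5, 4]
f values: [1728/125, 2744/125, 4096/125, 5832/125, 64]
Sum = dx * (sum of f values)
= 2/5 * 896/5
= 1792/25 = 71.68

71.68


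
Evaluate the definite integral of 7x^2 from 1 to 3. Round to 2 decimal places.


Find the antiderivative of 7x^2:
F(x) = 7/3 * x^3
Apply the Fundamental Theorem of Calculus:
F(3) - F(1)
= 7/3 * 3^3 - 7/3 * 1^3
= 7/3 * (27 - 1)
= 7/3 * 26
= 182/3 ≈ 60.67

60.67


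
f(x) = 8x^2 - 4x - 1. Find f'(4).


Differentiate term by term using power and sum rules:
f(x) = 8x^2 - 4x - 1
f'(x) = 16x - 4
Substitute x = 4:
f'(4) = 16 * 4 - 4
= 64 - 4
= 60

60


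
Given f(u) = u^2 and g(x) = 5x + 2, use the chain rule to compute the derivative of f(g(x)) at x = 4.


Using the chain rule: (f(g(x)))' = f'(g(x)) * g'(x)
First, find g(4):
g(4) = 5 * 4 + 2 = 22
Next, f'(u) = 2u
And g'(x) = 5
So f'(g(4)) * g'(4)
= 2 * 22 * 5
= 220

220


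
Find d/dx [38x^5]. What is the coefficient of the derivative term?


We apply the power rule: d/dx [ax^n] = a*n * x^(n-1)
d/dx [38x^5]
= 38 * 5 * x^(5-1)
= 190x^4
The coefficient is 190

190


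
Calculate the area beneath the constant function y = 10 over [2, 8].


The area under a constant function y = 10 is a rectangle.
Width = 8 - 2 = 6
Height = 10
Area = width * height
= 6 * 10
= 60

60


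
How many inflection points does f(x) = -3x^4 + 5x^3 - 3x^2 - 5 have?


Inflection points occur where f''(x) = 0 and concavity changes.
f(x) = -3x^4 + 5x^3 - 3x^2 - 5
f'(x) = -12x^3 + 15x^2 - 6x
f''(x) = -36x^2 + 30x - 6
This is a quadratic in x. Use the discriminant to count real roots.
Discriminant = (30)^2 - 4 * (-36) * (-6)
= 900 - 864
= 36
Since discriminant > 0, f''(x) = 0 has 2 distinct real solutions.
A quadratic with two distinct real roots changes sign at each root, so concavity changes at both.
Number of inflection points: 2

2


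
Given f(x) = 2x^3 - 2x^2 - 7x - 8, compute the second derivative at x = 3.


First derivative:
f'(x) = 6x^2 - 4x - 7
Second derivative:
f''(x) = 12x - 4
Substitute x = 3:
f''(3) = 12 * 3 - 4
= 36 - 4
= 32

32


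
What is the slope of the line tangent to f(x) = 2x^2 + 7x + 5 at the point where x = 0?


The slope of the tangent line equals f'(x) at the point.
f(x) = 2x^2 + 7x + 5
f'(x) = 4x + 7
At x = 0:
f'(0) = 4 * 0 + 7
= 0 + 7
= 7

7


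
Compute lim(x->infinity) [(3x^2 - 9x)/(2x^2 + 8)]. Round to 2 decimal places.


For limits at infinity with equal-degree polynomials,
we compare leading coefficients.
Numerator leading term: 3x^2
Denominator leading term: 2x^2
Divide both by x^2:
lim = (3 - 9/x) / (2 + 8/x^2)
As x -> infinity, the 1/x and 1/x^2 terms vanish:
= 3/2 = 1.50

1.50


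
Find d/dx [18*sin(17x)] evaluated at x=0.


Apply the chain rule to differentiate 18*sin(17x):
d/dx [18*sin(17x)]
= 18 * cos(17x) * d/dx(17x)
= 18 * 17 * cos(17x)
= 306 * cos(17x)
Evaluate at x = 0:
= 306 * cos(0)
= 306 * 1
= 306

306


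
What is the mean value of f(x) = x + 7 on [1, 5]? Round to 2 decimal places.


Average value = 1/(b-a) * integral from a to b of f(x) dx
First compute the integral of x + 7:
F(x) = (1/2)x^2 + 7x
F(5) = 1/2 * 25 + 7 * 5 = 95/2
F(1) = 1/2 * 1 + 7 * 1 = 15/2
Integral = 95/2 - 15/2 = 40
Average = 40 / (5 - 1) = 40 / 4
= 10 = 10.00

10.00


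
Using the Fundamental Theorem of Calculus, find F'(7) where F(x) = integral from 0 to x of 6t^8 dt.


By the Fundamental Theorem of Calculus (Part 1):
If F(x) = integral from 0 to x of f(t) dt, then F'(x) = f(x)
Here f(t) = 6t^8
So F'(x) = 6x^8
Evaluate at x = 7:
F'(7) = 6 * 7^8
= 6 * 5764801
= 34588806

34588806


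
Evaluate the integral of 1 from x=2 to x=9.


The integral of a constant k over [a, b] equals k * (b - a).
integral from 2 to 9 of 1 dx
= 1 * (9 - 2)
= 1 * 7
= 7

7


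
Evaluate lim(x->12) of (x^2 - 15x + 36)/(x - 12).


Direct substitution gives 0/0, so we factor the numerator.
Factor: (x^2 - 15x + 36) = (x - 12)(x - 3)
Cancel the common factor (x - 12):
(x^2 - 15x + 36)/(x - 12) = (x - 3)
Now substitute x = 12:
= (12) - (3) = 9

9


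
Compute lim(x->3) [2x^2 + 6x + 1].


Since polynomials are continuous, we use direct substitution.
lim(x->3) of 2x^2 + 6x + 1
= 2 * 3^2 + 6 * 3 + 1
= 18 + 18 + 1
= 37

37


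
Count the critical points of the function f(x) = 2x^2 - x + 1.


Find where f'(x) = 0:
f'(x) = 4x - 1
Set f'(x) = 0:
4x - 1 = 0
x = 1 / 4 = 1/4
This is a linear equation in x, so there is exactly one solution.
Number of critical points: 1

1


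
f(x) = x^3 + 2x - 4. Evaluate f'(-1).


Differentiate f(x) = x^3 + 2x - 4 term by term:
f'(x) = 3x^2 + 2
Substitute x = -1:
f'(-1) = 3 * (-1)^2 + 0 * (-1) + 2
= 3 + 0 + 2
= 5

5


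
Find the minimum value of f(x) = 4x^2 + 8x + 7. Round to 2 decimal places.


For a quadratic f(x) = ax^2 + bx + c with a > 0, the minimum is at the vertex.
Vertex x-coordinate: x = -b/(2a)
x = -(8) / (2 * 4)
x = -8/8 = -1
Substitute back to find the minimum value:
f(-1) = 4 * (-1)^2 + 8 * (-1) + 7
= 4 - 8 + 7
= 3 = 3.00

3.00


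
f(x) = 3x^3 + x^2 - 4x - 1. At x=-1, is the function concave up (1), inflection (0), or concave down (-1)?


Concavity is determined by the sign of f''(x).
f(x) = 3x^3 + x^2 - 4x - 1
f'(x) = 9x^2 + 2x - 4
f''(x) = 18x + 2
f''(-1) = 18 * (-1) + 2
= -18 + 2
= -16
Since f''(-1) < 0, the function is concave down (-1)

-1


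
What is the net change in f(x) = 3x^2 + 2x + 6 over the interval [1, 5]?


Net change = f(b) - f(a)
f(x) = 3x^2 + 2x + 6
Compute f(5):
f(5) = 3 * 5^2 + 2 * 5 + 6
= 75 + 10 + 6
= 91
Compute f(1):
f(1) = 3 * 1^2 + 2 * 1 + 6
= 3 + 2 + 6
= 11
Net change = 91 - 11 = 80

80


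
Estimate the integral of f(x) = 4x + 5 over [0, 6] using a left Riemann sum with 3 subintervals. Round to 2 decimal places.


Left Riemann sum uses left endpoints of each subinterval.
Interval: [0, 6], n = 3
dx = (6 - 0) / 3 = 2
Left endpoints: [0, 2, 4]
f values: [5, 13, 21]
Sum = dx * (sum of f values)
= 2 * 39
= 78 = 78.00

78.00


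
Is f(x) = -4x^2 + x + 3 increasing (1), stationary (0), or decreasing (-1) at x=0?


Compute f'(x) to determine behavior:
f'(x) = -8x + 1
f'(0) = -8 * 0 + 1
= 0 + 1
= 1
Since f'(0) > 0, the function is increasing (1)

1


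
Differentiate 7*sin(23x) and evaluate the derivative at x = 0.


Apply the chain rule to differentiate 7*sin(23x):
d/dx [7*sin(23x)]
= 7 * cos(23x) * d/dx(23x)
= 7 * 23 * cos(23x)
= 161 * cos(23x)
Evaluate at x = 0:
= 161 * cos(0)
= 161 * 1
= 161

161


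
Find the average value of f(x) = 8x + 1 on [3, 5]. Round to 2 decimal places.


Average value = 1/(b-a) * integral from a to b of f(x) dx
First compute the integral of 8x + 1:
F(x) = 4x^2 + x
F(5) = 4 * 25 + 1 * 5 = 105
F(3) = 4 * 9 + 1 * 3 = 39
Integral = 105 - 39 = 66
Average = 66 / (5 - 3) = 66 / 2
= 33 = 33.00

33.00


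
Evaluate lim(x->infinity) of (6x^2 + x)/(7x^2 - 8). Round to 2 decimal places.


For limits at infinity with equal-degree polynomials,
we compare leading coefficients.
Numerator leading term: 6x^2
Denominator leading term: 7x^2
Divide both by x^2:
lim = (6 + 1/x) / (7 - 8/x^2)
As x -> infinity, the 1/x and 1/x^2 terms vanish:
= 6/7 ≈ 0.86

0.86


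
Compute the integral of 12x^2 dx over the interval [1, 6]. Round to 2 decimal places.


Find the antiderivative of 12x^2:
F(x) = 12/3 * x^3
Apply the Fundamental Theorem of Calculus:
F(6) - F(1)
= 12/3 * 6^3 - 12/3 * 1^3
= 12/3 * (216 - 1)
= 12/3 * 215
= 860 = 860.00

860.00


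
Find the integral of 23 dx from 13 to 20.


The integral of a constant k over [a, b] equals k * (b - a).
integral from 13 to 20 of 23 dx
= 23 * (20 - 13)
= 23 * 7
= 161

161


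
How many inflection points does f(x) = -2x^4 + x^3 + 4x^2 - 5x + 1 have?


Inflection points occur where f''(x) = 0 and concavity changes.
f(x) = -2x^4 + x^3 + 4x^2 - 5x + 1
f'(x) = -8x^3 + 3x^2 + 8x - 5
f''(x) = -24x^2 + 6x + 8
This is a quadratic in x. Use the discriminant to count real roots.
Discriminant = (6)^2 - 4 * (-24) * 8
= 36 - (-768)
= 804
Since discriminant > 0, f''(x) = 0 has 2 distinct real solutions.
A quadratic with two distinct real roots changes sign at each root, so concavity changes at both.
Number of inflection points: 2

2


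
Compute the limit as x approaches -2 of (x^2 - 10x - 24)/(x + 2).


Direct substitution gives 0/0, so we factor the numerator.
Factor: (x^2 - 10x - 24) = (x + 2)(x - 12)
Cancel the common factor (x + 2):
(x^2 - 10x - 24)/(x + 2) = (x - 12)
Now substitute x = -2:
= (-2) - (12) = -14

-14


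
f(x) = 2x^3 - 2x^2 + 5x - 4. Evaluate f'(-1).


Differentiate f(x) = 2x^3 - 2x^2 + 5x - 4 term by term:
f'(x) = 6x^2 - 4x + 5
Substitute x = -1:
f'(-1) = 6 * (-1)^2 - 4 * (-1) + 5
= 6 + 4 + 5
= 15

15


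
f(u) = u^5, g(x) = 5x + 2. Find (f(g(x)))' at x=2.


Using the chain rule: (f(g(x)))' = f'(g(x)) * g'(x)
First, find g(2):
g(2) = 5 * 2 + 2 = 12
Next, f'(u) = 5u^4
And g'(x) = 5
So f'(g(2)) * g'(2)
= 5 * 12^4 * 5
= 5 * 20736 * 5
= 518400

518400


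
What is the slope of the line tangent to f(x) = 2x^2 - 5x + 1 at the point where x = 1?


The slope of the tangent line equals f'(x) at the point.
f(x) = 2x^2 - 5x + 1
f'(x) = 4x - 5
At x = 1:
f'(1) = 4 * 1 - 5
= 4 - 5
= -1

-1


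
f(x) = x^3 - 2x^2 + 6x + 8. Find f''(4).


First derivative:
f'(x) = 3x^2 - 4x + 6
Second derivative:
f''(x) = 6x - 4
Substitute x = 4:
f''(4) = 6 * 4 - 4
= 24 - 4
= 20

20


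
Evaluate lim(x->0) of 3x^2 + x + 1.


Since polynomials are continuous, we use direct substitution.
lim(x->0) of 3x^2 + x + 1
= 3 * 0^2 + 1 * 0 + 1
= 0 + 0 + 1
= 1

1


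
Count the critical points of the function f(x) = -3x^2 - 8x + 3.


Find where f'(x) = 0:
f'(x) = -6x - 8
Set f'(x) = 0:
-6x - 8 = 0
x = 8 / (-6) = -4/3
This is a linear equation in x, so there is exactly one solution.
Number of critical points: 1

1


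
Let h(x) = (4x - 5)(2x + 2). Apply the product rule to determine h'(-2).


Let u(x) = 4x - 5 and v(x) = 2x + 2
u'(x) = 4
v'(x) = 2
Product rule: h'(x) = u'(x)*v(x) + u(x)*v'(x)
= 4 * (2x + 2) + (4x - 5) * 2
At x = -2:
u(-2) = 4 * (-2) - 5 = -13
v(-2) = 2 * (-2) + 2 = -2
h'(-2) = 4 * (-2) + (-13) * 2
= -8 - 26
= -34

-34


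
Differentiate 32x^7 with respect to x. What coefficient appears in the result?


We apply the power rule: d/dx [ax^n] = a*n * x^(n-1)
d/dx [32x^7]
= 32 * 7 * x^(7-1)
= 224x^6
The coefficient is 224

224


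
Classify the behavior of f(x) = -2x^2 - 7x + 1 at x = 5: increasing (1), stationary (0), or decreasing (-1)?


Compute f'(x) to determine behavior:
f'(x) = -4x - 7
f'(5) = -4 * 5 - 7
= -20 - 7
= -27
Since f'(5) < 0, the function is decreasing (-1)

-1


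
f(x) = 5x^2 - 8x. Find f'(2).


Differentiate term by term using power and sum rules:
f(x) = 5x^2 - 8x
f'(x) = 10x - 8
Substitute x = 2:
f'(2) = 10 * 2 - 8
= 20 - 8
= 12

12


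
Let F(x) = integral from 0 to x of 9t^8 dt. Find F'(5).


By the Fundamental Theorem of Calculus (Part 1):
If F(x) = integral from 0 to x of f(t) dt, then F'(x) = f(x)
Here f(t) = 9t^8
So F'(x) = 9x^8
Evaluate at x = 5:
F'(5) = 9 * 5^8
= 9 * 390625
= 3515625

3515625


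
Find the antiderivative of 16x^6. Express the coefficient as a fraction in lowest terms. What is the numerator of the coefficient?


Apply the power rule for integration:
integral of ax^n dx = a/(n+1) * x^(n+1) + C
integral of 16x^6 dx
= 16/7 * x^7 + C
The coefficient in lowest terms is 16/7, and its numerator is 16

16


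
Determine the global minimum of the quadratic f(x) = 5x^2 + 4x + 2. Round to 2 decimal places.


For a quadratic f(x) = ax^2 + bx + c with a > 0, the minimum is at the vertex.
Vertex x-coordinate: x = -b/(2a)
x = -(4) / (2 * 5)
x = -4/10 = -2/5
Substitute back to find the minimum value:
f(-2/5) = 5 * (-2/5)^2 + 4 * (-2/5) + 2
= 4/5 - 8/5 + 2
= 6/5 = 1.20

1.20


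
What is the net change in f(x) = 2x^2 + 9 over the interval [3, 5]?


Net change = f(b) - f(a)
f(x) = 2x^2 + 9
Compute f(5):
f(5) = 2 * 5^2 + 0 * 5 + 9
= 50 + 0 + 9
= 59
Compute f(3):
f(3) = 2 * 3^2 + 0 * 3 + 9
= 18 + 0 + 9
= 27
Net change = 59 - 27 = 32

32


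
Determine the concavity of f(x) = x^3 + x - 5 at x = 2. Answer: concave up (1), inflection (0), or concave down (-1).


Concavity is determined by the sign of f''(x).
f(x) = x^3 + x - 5
f'(x) = 3x^2 + 1
f''(x) = 6x
f''(2) = 6 * 2 + 0
= 12 + 0
= 12
Since f''(2) > 0, the function is concave up (1)

1


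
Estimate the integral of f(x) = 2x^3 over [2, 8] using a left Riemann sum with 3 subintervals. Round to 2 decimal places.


Left Riemann sum uses left endpoints of each subinterval.
Interval: [2, 8], n = 3
dx = (8 - 2) / 3 = 2
Left endpoints: [2, 4, 6]
f values: [16, 128, 432]
Sum = dx * (sum of f values)
= 2 * 576
= 1152 = 1152.00

1152.00


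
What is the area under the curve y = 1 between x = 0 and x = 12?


The area under a constant function y = 1 is a rectangle.
Width = 12 - 0 = 12
Height = 1
Area = width * height
= 12 * 1
= 12

12


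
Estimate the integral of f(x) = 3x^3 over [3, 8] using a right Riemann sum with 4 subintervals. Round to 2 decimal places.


Right Riemann sum uses right endpoints of each subinterval.
Interval: [3, 8], n = 4
dx = (8 - 3) / 4 = 5/4
Right endpoints: [17/4, 11/2, 27/4, 8]
f values: [14739/64, 3993/8, 59049/64, 1536]
Sum = dx * (sum of f values)
= 5/4 * 51009/16
= 255045/64 ≈ 3985.08

3985.08


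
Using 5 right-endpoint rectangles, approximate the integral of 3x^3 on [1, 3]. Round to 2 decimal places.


Right Riemann sum uses right endpoints of each subinterval.
Interval: [1, 3], n = 5
dx = (3 - 1) / 5 = 2/5
Right endpoints: [7/5, 9/5, 11/5, 13/5, 3]
f values: [1029/125, 2187/125, 3993/125, 6591/125, 81]
Sum = dx * (sum of f values)
= 2/5 * 957/5
= 1914/25 = 76.56

76.56


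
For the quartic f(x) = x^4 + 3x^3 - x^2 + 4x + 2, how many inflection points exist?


Inflection points occur where f''(x) = 0 and concavity changes.
f(x) = x^4 + 3x^3 - x^2 + 4x + 2
f'(x) = 4x^3 + 9x^2 - 2x + 4
f''(x) = 12x^2 + 18x - 2
This is a quadratic in x. Use the discriminant to count real roots.
Discriminant = (18)^2 - 4 * 12 * (-2)
= 324 - (-96)
= 420
Since discriminant > 0, f''(x) = 0 has 2 distinct real solutions.
A quadratic with two distinct real roots changes sign at each root, so concavity changes at both.
Number of inflection points: 2

2


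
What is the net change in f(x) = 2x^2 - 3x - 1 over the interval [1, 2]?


Net change = f(b) - f(a)
f(x) = 2x^2 - 3x - 1
Compute f(2):
f(2) = 2 * 2^2 - 3 * 2 - 1
= 8 - 6 - 1
= 1
Compute f(1):
f(1) = 2 * 1^2 - 3 * 1 - 1
= 2 - 3 - 1
= -2
Net change = 1 - (-2) = 3

3


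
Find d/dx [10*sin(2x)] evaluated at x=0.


Apply the chain rule to differentiate 10*sin(2x):
d/dx [10*sin(2x)]
= 10 * cos(2x) * d/dx(2x)
= 10 * 2 * cos(2x)
= 20 * cos(2x)
Evaluate at x = 0:
= 20 * cos(0)
= 20 * 1
= 20

20


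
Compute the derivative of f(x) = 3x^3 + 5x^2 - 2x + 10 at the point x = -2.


Differentiate f(x) = 3x^3 + 5x^2 - 2x + 10 term by term:
f'(x) = 9x^2 + 10x - 2
Substitute x = -2:
f'(-2) = 9 * (-2)^2 + 10 * (-2) - 2
= 36 - 20 - 2
= 14

14


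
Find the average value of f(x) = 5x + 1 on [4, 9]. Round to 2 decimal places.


Average value = 1/(b-a) * integral from a to b of f(x) dx
First compute the integral of 5x + 1:
F(x) = (5/2)x^2 + x
F(9) = 5/2 * 81 + 1 * 9 = 423/2
F(4) = 5/2 * 16 + 1 * 4 = 44
Integral = 423/2 - 44 = 335/2
Average = (335/2) / (9 - 4) = (335/2) / 5
= 67/2 = 33.50

33.50


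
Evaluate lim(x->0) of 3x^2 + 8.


Since polynomials are continuous, we use direct substitution.
lim(x->0) of 3x^2 + 8
= 3 * 0^2 + 0 * 0 + 8
= 0 + 0 + 8
= 8

8


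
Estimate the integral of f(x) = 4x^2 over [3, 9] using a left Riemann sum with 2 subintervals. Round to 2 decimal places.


Left Riemann sum uses left endpoints of each subinterval.
Interval: [3, 9], n = 2
dx = (9 - 3) / 2 = 3
Left endpoints: [3, 6]
f values: [36, 144]
Sum = dx * (sum of f values)
= 3 * 180
= 540 = 540.00

540.00


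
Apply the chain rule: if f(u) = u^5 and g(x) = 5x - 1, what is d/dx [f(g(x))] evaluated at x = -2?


Using the chain rule: (f(g(x)))' = f'(g(x)) * g'(x)
First, find g(-2):
g(-2) = 5 * (-2) - 1 = -11
Next, f'(u) = 5u^4
And g'(x) = 5
So f'(g(-2)) * g'(-2)
= 5 * (-11)^4 * 5
= 5 * 14641 * 5
= 366025

366025


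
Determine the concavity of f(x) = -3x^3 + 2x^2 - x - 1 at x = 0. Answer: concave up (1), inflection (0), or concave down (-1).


Concavity is determined by the sign of f''(x).
f(x) = -3x^3 + 2x^2 - x - 1
f'(x) = -9x^2 + 4x - 1
f''(x) = -18x + 4
f''(0) = -18 * 0 + 4
= 0 + 4
= 4
Since f''(0) > 0, the function is concave up (1)

1


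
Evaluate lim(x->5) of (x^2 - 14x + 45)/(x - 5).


Direct substitution gives 0/0, so we factor the numerator.
Factor: (x^2 - 14x + 45) = (x - 5)(x - 9)
Cancel the common factor (x - 5):
(x^2 - 14x + 45)/(x - 5) = (x - 9)
Now substitute x = 5:
= (5) - (9) = -4

-4


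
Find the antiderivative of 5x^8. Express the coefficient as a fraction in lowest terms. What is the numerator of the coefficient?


Apply the power rule for integration:
integral of ax^n dx = a/(n+1) * x^(n+1) + C
integral of 5x^8 dx
= 5/9 * x^9 + C
The coefficient in lowest terms is 5/9, and its numerator is 5

5


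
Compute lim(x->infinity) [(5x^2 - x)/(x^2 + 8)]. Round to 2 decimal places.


For limits at infinity with equal-degree polynomials,
we compare leading coefficients.
Numerator leading term: 5x^2
Denominator leading term: x^2
Divide both by x^2:
lim = (5 - 1/x) / (1 + 8/x^2)
As x -> infinity, the 1/x and 1/x^2 terms vanish:
= 5/1 = 5 = 5.00

5.00


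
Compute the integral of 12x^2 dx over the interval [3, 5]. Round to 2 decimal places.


Find the antiderivative of 12x^2:
F(x) = 12/3 * x^3
Apply the Fundamental Theorem of Calculus:
F(5) - F(3)
= 12/3 * 5^3 - 12/3 * 3^3
= 12/3 * (125 - 27)
= 12/3 * 98
= 392 = 392.00

392.00


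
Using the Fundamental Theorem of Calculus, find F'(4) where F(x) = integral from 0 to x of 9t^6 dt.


By the Fundamental Theorem of Calculus (Part 1):
If F(x) = integral from 0 to x of f(t) dt, then F'(x) = f(x)
Here f(t) = 9t^6
So F'(x) = 9x^6
Evaluate at x = 4:
F'(4) = 9 * 4^6
= 9 * 4096
= 36864

36864


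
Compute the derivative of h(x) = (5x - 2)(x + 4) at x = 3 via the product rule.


Let u(x) = 5x - 2 and v(x) = x + 4
u'(x) = 5
v'(x) = 1
Product rule: h'(x) = u'(x)*v(x) + u(x)*v'(x)
= 5 * (x + 4) + (5x - 2) * 1
At x = 3:
u(3) = 5 * 3 - 2 = 13
v(3) = 1 * 3 + 4 = 7
h'(3) = 5 * 7 + 13 * 1
= 35 + 13
= 48

48


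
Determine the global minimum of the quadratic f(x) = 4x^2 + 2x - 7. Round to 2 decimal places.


For a quadratic f(x) = ax^2 + bx + c with a > 0, the minimum is at the vertex.
Vertex x-coordinate: x = -b/(2a)
x = -(2) / (2 * 4)
x = -2/8 = -1/4
Substitute back to find the minimum value:
f(-1/4) = 4 * (-1/4)^2 + 2 * (-1/4) - 7
= 1/4 - 1/2 - 7
= -29/4 = -7.25

-7.25


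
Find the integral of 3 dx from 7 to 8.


The integral of a constant k over [a, b] equals k * (b - a).
integral from 7 to 8 of 3 dx
= 3 * (8 - 7)
= 3 * 1
= 3

3


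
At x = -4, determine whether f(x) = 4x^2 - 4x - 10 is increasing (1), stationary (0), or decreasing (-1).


Compute f'(x) to determine behavior:
f'(x) = 8x - 4
f'(-4) = 8 * (-4) - 4
= -32 - 4
= -36
Since f'(-4) < 0, the function is decreasing (-1)

-1


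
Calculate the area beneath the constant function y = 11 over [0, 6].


The area under a constant function y = 11 is a rectangle.
Width = 6 - 0 = 6
Height = 11
Area = width * height
= 6 * 11
= 66

66


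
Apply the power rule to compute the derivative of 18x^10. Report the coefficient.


We apply the power rule: d/dx [ax^n] = a*n * x^(n-1)
d/dx [18x^10]
= 18 * 10 * x^(10-1)
= 180x^9
The coefficient is 180

180


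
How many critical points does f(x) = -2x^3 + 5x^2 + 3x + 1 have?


Find where f'(x) = 0:
f(x) = -2x^3 + 5x^2 + 3x + 1
f'(x) = -6x^2 + 10x + 3
This is a quadratic in x. Use the discriminant to count real roots.
Discriminant = (10)^2 - 4 * (-6) * 3
= 100 - (-72)
= 172
Since discriminant > 0, f'(x) = 0 has 2 real solutions.
Number of critical points: 2

2


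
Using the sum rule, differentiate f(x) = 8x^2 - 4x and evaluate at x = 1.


Differentiate term by term using power and sum rules:
f(x) = 8x^2 - 4x
f'(x) = 16x - 4
Substitute x = 1:
f'(1) = 16 * 1 - 4
= 16 - 4
= 12

12


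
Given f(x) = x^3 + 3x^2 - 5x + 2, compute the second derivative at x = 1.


First derivative:
f'(x) = 3x^2 + 6x - 5
Second derivative:
f''(x) = 6x + 6
Substitute x = 1:
f''(1) = 6 * 1 + 6
= 6 + 6
= 12

12


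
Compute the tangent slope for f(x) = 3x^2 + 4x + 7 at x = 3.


The slope of the tangent line equals f'(x) at the point.
f(x) = 3x^2 + 4x + 7
f'(x) = 6x + 4
At x = 3:
f'(3) = 6 * 3 + 4
= 18 + 4
= 22

22


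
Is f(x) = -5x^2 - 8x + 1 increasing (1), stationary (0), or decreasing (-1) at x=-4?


Compute f'(x) to determine behavior:
f'(x) = -10x - 8
f'(-4) = -10 * (-4) - 8
= 40 - 8
= 32
Since f'(-4) > 0, the function is increasing (1)

1


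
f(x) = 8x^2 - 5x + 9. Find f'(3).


Differentiate term by term using power and sum rules:
f(x) = 8x^2 - 5x + 9
f'(x) = 16x - 5
Substitute x = 3:
f'(3) = 16 * 3 - 5
= 48 - 5
= 43

43


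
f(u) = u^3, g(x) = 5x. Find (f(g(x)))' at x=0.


Using the chain rule: (f(g(x)))' = f'(g(x)) * g'(x)
First, find g(0):
g(0) = 5 * 0 + 0 = 0
Next, f'(u) = 3u^2
And g'(x) = 5
So f'(g(0)) * g'(0)
= 3 * 0^2 * 5
= 3 * 0 * 5
= 0

0


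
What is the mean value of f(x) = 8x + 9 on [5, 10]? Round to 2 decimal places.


Average value = 1/(b-a) * integral from a to b of f(x) dx
First compute the integral of 8x + 9:
F(x) = 4x^2 + 9x
F(10) = 4 * 100 + 9 * 10 = 490
F(5) = 4 * 25 + 9 * 5 = 145
Integral = 490 - 145 = 345
Average = 345 / (10 - 5) = 345 / 5
= 69 = 69.00

69.00


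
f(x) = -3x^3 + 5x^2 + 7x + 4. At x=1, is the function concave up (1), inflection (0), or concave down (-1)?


Concavity is determined by the sign of f''(x).
f(x) = -3x^3 + 5x^2 + 7x + 4
f'(x) = -9x^2 + 10x + 7
f''(x) = -18x + 10
f''(1) = -18 * 1 + 10
= -18 + 10
= -8
Since f''(1) < 0, the function is concave down (-1)

-1


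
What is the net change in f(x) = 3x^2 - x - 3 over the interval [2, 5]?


Net change = f(b) - f(a)
f(x) = 3x^2 - x - 3
Compute f(5):
f(5) = 3 * 5^2 - 1 * 5 - 3
= 75 - 5 - 3
= 67
Compute f(2):
f(2) = 3 * 2^2 - 1 * 2 - 3
= 12 - 2 - 3
= 7
Net change = 67 - 7 = 60

60


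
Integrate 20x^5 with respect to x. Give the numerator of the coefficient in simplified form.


Apply the power rule for integration:
integral of ax^n dx = a/(n+1) * x^(n+1) + C
integral of 20x^5 dx
= 20/6 * x^6 + C
= 10/3 * x^6 + C
The coefficient in lowest terms is 10/3, and its numerator is 10

10


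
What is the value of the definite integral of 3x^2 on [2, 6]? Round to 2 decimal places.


Find the antiderivative of 3x^2:
F(x) = 3/3 * x^3
Apply the Fundamental Theorem of Calculus:
F(6) - F(2)
= 3/3 * 6^3 - 3/3 * 2^3
= 3/3 * (216 - 8)
= 3/3 * 208
= 208 = 208.00

208.00


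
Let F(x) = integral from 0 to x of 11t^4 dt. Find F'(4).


By the Fundamental Theorem of Calculus (Part 1):
If F(x) = integral from 0 to x of f(t) dt, then F'(x) = f(x)
Here f(t) = 11t^4
So F'(x) = 11x^4
Evaluate at x = 4:
F'(4) = 11 * 4^4
= 11 * 256
= 2816

2816


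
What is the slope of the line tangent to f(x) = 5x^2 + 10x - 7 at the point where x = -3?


The slope of the tangent line equals f'(x) at the point.
f(x) = 5x^2 + 10x - 7
f'(x) = 10x + 10
At x = -3:
f'(-3) = 10 * (-3) + 10
= -30 + 10
= -20

-20


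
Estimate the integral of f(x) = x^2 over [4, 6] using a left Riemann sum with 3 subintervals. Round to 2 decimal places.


Left Riemann sum uses left endpoints of each subinterval.
Interval: [4, 6], n = 3
dx = (6 - 4) / 3 = 2/3
Left endpoints: [4, 14/3, 16/3]
f values: [16, 196/9, 256/9]
Sum = dx * (sum of f values)
= 2/3 * 596/9
= 1192/27 ≈ 44.15

44.15


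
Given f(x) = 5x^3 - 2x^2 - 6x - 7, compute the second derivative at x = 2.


First derivative:
f'(x) = 15x^2 - 4x - 6
Second derivative:
f''(x) = 30x - 4
Substitute x = 2:
f''(2) = 30 * 2 - 4
= 60 - 4
= 56

56


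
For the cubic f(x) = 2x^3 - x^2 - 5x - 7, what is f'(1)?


Differentiate f(x) = 2x^3 - x^2 - 5x - 7 term by term:
f'(x) = 6x^2 - 2x - 5
Substitute x = 1:
f'(1) = 6 * 1^2 - 2 * 1 - 5
= 6 - 2 - 5
= -1

-1


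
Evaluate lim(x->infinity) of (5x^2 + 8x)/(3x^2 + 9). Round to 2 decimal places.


For limits at infinity with equal-degree polynomials,
we compare leading coefficients.
Numerator leading term: 5x^2
Denominator leading term: 3x^2
Divide both by x^2:
lim = (5 + 8/x) / (3 + 9/x^2)
As x -> infinity, the 1/x and 1/x^2 terms vanish:
= 5/3 ≈ 1.67

1.67


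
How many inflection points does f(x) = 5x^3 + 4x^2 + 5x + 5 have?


Inflection points occur where f''(x) = 0 and concavity changes.
f(x) = 5x^3 + 4x^2 + 5x + 5
f'(x) = 15x^2 + 8x + 5
f''(x) = 30x + 8
Set f''(x) = 0:
30x + 8 = 0
x = -8 / 30 = -4/15
Since f''(x) is linear (degree 1), it changes sign at this point.
Therefore there is exactly 1 inflection point.

1


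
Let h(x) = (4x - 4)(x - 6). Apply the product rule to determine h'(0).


Let u(x) = 4x - 4 and v(x) = x - 6
u'(x) = 4
v'(x) = 1
Product rule: h'(x) = u'(x)*v(x) + u(x)*v'(x)
= 4 * (x - 6) + (4x - 4) * 1
At x = 0:
u(0) = 4 * 0 - 4 = -4
v(0) = 1 * 0 - 6 = -6
h'(0) = 4 * (-6) + (-4) * 1
= -24 - 4
= -28

-28


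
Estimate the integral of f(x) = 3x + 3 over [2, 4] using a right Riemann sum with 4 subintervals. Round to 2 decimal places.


Right Riemann sum uses right endpoints of each subinterval.
Interval: [2, 4], n = 4
dx = (4 - 2) / 4 = 1/2
Right endpoints: [5/2, 3, 7/2, 4]
f values: [21/2, 12, 27/2, 15]
Sum = dx * (sum of f values)
= 1/2 * 51
= 51/2 = 25.50

25.50


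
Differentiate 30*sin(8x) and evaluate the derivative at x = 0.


Apply the chain rule to differentiate 30*sin(8x):
d/dx [30*sin(8x)]
= 30 * cos(8x) * d/dx(8x)
= 30 * 8 * cos(8x)
= 240 * cos(8x)
Evaluate at x = 0:
= 240 * cos(0)
= 240 * 1
= 240

240


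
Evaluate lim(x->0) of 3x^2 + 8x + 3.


Since polynomials are continuous, we use direct substitution.
lim(x->0) of 3x^2 + 8x + 3
= 3 * 0^2 + 8 * 0 + 3
= 0 + 0 + 3
= 3

3


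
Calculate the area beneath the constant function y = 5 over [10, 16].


The area under a constant function y = 5 is a rectangle.
Width = 16 - 10 = 6
Height = 5
Area = width * height
= 6 * 5
= 30

30


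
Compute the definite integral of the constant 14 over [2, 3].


The integral of a constant k over [a, b] equals k * (b - a).
integral from 2 to 3 of 14 dx
= 14 * (3 - 2)
= 14 * 1
= 14

14


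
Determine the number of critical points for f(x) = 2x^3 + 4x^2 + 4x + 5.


Find where f'(x) = 0:
f(x) = 2x^3 + 4x^2 + 4x + 5
f'(x) = 6x^2 + 8x + 4
This is a quadratic in x. Use the discriminant to count real roots.
Discriminant = (8)^2 - 4 * 6 * 4
= 64 - 96
= -32
Since discriminant < 0, f'(x) = 0 has no real solutions.
Number of critical points: 0

0


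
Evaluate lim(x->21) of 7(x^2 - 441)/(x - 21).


Direct substitution gives 0/0, so we factor the numerator.
Factor: 7(x^2 - 441) = 7 * (x - 21)(x + 21)
Cancel the common factor (x - 21):
7(x^2 - 441)/(x - 21) = 7 * (x + 21)
Now substitute x = 21:
= 7 * (21 + 21) = 294

294


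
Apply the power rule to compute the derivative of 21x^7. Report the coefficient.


We apply the power rule: d/dx [ax^n] = a*n * x^(n-1)
d/dx [21x^7]
= 21 * 7 * x^(7-1)
= 147x^6
The coefficient is 147

147


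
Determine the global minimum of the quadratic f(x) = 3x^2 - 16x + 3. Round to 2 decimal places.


For a quadratic f(x) = ax^2 + bx + c with a > 0, the minimum is at the vertex.
Vertex x-coordinate: x = -b/(2a)
x = -(-16) / (2 * 3)
x = 16/6 = 8/3
Substitute back to find the minimum value:
f(8/3) = 3 * (8/3)^2 - 16 * (8/3) + 3
= 64/3 - 128/3 + 3
= -55/3 ≈ -18.33

-18.33


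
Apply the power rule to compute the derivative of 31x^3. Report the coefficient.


We apply the power rule: d/dx [ax^n] = a*n * x^(n-1)
d/dx [31x^3]
= 31 * 3 * x^(3-1)
= 93x^2
The coefficient is 93

93


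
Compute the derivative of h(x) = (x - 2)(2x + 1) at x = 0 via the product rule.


Let u(x) = x - 2 and v(x) = 2x + 1
u'(x) = 1
v'(x) = 2
Product rule: h'(x) = u'(x)*v(x) + u(x)*v'(x)
= 1 * (2x + 1) + (x - 2) * 2
At x = 0:
u(0) = 1 * 0 - 2 = -2
v(0) = 2 * 0 + 1 = 1
h'(0) = 1 * 1 + (-2) * 2
= 1 - 4
= -3

-3


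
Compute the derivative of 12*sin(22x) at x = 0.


Apply the chain rule to differentiate 12*sin(22x):
d/dx [12*sin(22x)]
= 12 * cos(22x) * d/dx(22x)
= 12 * 22 * cos(22x)
= 264 * cos(22x)
Evaluate at x = 0:
= 264 * cos(0)
= 264 * 1
= 264

264


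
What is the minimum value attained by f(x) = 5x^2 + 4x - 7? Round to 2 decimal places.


For a quadratic f(x) = ax^2 + bx + c with a > 0, the minimum is at the vertex.
Vertex x-coordinate: x = -b/(2a)
x = -(4) / (2 * 5)
x = -4/10 = -2/5
Substitute back to find the minimum value:
f(-2/5) = 5 * (-2/5)^2 + 4 * (-2/5) - 7
= 4/5 - 8/5 - 7
= -39/5 = -7.80

-7.80


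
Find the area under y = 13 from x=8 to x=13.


The area under a constant function y = 13 is a rectangle.
Width = 13 - 8 = 5
Height = 13
Area = width * height
= 5 * 13
= 65

65


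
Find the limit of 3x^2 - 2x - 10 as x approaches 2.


Since polynomials are continuous, we use direct substitution.
lim(x->2) of 3x^2 - 2x - 10
= 3 * 2^2 - 2 * 2 - 10
= 12 - 4 - 10
= -2

-2


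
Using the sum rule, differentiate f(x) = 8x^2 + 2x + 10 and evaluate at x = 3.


Differentiate term by term using power and sum rules:
f(x) = 8x^2 + 2x + 10
f'(x) = 16x + 2
Substitute x = 3:
f'(3) = 16 * 3 + 2
= 48 + 2
= 50

50


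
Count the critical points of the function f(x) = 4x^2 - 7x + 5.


Find where f'(x) = 0:
f'(x) = 8x - 7
Set f'(x) = 0:
8x - 7 = 0
x = 7 / 8 = 7/8
This is a linear equation in x, so there is exactly one solution.
Number of critical points: 1

1


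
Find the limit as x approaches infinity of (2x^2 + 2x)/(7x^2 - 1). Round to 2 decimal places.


For limits at infinity with equal-degree polynomials,
we compare leading coefficients.
Numerator leading term: 2x^2
Denominator leading term: 7x^2
Divide both by x^2:
lim = (2 + 2/x) / (7 - 1/x^2)
As x -> infinity, the 1/x and 1/x^2 terms vanish:
= 2/7 ≈ 0.29

0.29


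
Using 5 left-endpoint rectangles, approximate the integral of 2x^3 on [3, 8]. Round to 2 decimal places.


Left Riemann sum uses left endpoints of each subinterval.
Interval: [3, 8], n = 5
dx = (8 - 3) / 5 = 1
Left endpoints: [3, 4, 5, 6, 7]
f values: [54, 128, 250, 432, 686]
Sum = dx * (sum of f values)
= 1 * 1550
= 1550 = 1550.00

1550.00


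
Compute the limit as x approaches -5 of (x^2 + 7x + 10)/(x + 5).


Direct substitution gives 0/0, so we factor the numerator.
Factor: (x^2 + 7x + 10) = (x + 5)(x + 2)
Cancel the common factor (x + 5):
(x^2 + 7x + 10)/(x + 5) = (x + 2)
Now substitute x = -5:
= (-5) - (-2) = -3

-3


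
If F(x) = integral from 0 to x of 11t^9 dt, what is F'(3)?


By the Fundamental Theorem of Calculus (Part 1):
If F(x) = integral from 0 to x of f(t) dt, then F'(x) = f(x)
Here f(t) = 11t^9
So F'(x) = 11x^9
Evaluate at x = 3:
F'(3) = 11 * 3^9
= 11 * 19683
= 216513

216513


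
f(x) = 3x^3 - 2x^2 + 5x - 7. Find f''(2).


First derivative:
f'(x) = 9x^2 - 4x + 5
Second derivative:
f''(x) = 18x - 4
Substitute x = 2:
f''(2) = 18 * 2 - 4
= 36 - 4
= 32

32


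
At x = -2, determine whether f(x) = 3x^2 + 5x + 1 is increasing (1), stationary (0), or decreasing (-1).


Compute f'(x) to determine behavior:
f'(x) = 6x + 5
f'(-2) = 6 * (-2) + 5
= -12 + 5
= -7
Since f'(-2) < 0, the function is decreasing (-1)

-1


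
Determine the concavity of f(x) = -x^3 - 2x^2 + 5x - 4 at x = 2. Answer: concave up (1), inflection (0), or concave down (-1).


Concavity is determined by the sign of f''(x).
f(x) = -x^3 - 2x^2 + 5x - 4
f'(x) = -3x^2 - 4x + 5
f''(x) = -6x - 4
f''(2) = -6 * 2 - 4
= -12 - 4
= -16
Since f''(2) < 0, the function is concave down (-1)

-1


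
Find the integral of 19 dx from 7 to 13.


The integral of a constant k over [a, b] equals k * (b - a).
integral from 7 to 13 of 19 dx
= 19 * (13 - 7)
= 19 * 6
= 114

114


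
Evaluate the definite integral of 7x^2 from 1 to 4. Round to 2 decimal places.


Find the antiderivative of 7x^2:
F(x) = 7/3 * x^3
Apply the Fundamental Theorem of Calculus:
F(4) - F(1)
= 7/3 * 4^3 - 7/3 * 1^3
= 7/3 * (64 - 1)
= 7/3 * 63
= 147 = 147.00

147.00


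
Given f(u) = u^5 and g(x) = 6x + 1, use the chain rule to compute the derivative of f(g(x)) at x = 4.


Using the chain rule: (f(g(x)))' = f'(g(x)) * g'(x)
First, find g(4):
g(4) = 6 * 4 + 1 = 25
Next, f'(u) = 5u^4
And g'(x) = 6
So f'(g(4)) * g'(4)
= 5 * 25^4 * 6
= 5 * 390625 * 6
= 11718750

11718750


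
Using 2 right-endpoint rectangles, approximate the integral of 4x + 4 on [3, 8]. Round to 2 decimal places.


Right Riemann sum uses right endpoints of each subinterval.
Interval: [3, 8], n = 2
dx = (8 - 3) / 2 = 5/2
Right endpoints: [11/2, 8]
f values: [26, 36]
Sum = dx * (sum of f values)
= 5/2 * 62
= 155 = 155.00

155.00
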